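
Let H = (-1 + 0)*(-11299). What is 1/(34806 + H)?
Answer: 1/46105 ≈ 2.1690e-5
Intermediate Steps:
H = 11299 (H = -1*(-11299) = 11299)
1/(34806 + H) = 1/(34806 + 11299) = 1/46105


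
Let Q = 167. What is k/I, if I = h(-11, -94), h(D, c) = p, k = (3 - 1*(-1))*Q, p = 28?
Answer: 167/7 ≈ 23.857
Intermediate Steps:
k = 668 (k = (3 - 1*(-1))*167 = (3 + 1)*167 = 4*167 = 668)
h(D, c) = 28
I = 28
k/I = 668/28 = 668*(1/28) = 167/7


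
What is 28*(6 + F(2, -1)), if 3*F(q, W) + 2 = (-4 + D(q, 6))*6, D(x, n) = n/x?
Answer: 280/3 ≈ 93.333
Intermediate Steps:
F(q, W) = -26/3 + 12/q (F(q, W) = -⅔ + ((-4 + 6/q)*6)/3 = -⅔ + (-24 + 36/q)/3 = -⅔ + (-8 + 12/q) = -26/3 + 12/q)
28*(6 + F(2, -1)) = 28*(6 + (-26/3 + 12/2)) = 28*(6 + (-26/3 + 12*(½))) = 28*(6 + (-26/3 + 6)) = 28*(6 - 8/3) = 28*(10/3) = 280/3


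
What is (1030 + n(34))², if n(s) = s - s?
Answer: 1060900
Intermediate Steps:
n(s) = 0
(1030 + n(34))² = (1030 + 0)² = 1030² = 1060900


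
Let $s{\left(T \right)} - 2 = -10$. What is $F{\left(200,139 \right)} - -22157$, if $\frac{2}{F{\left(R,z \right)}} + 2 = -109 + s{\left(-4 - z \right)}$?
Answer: $\frac{2636681}{119} \approx 22157.0$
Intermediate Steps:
$s{\left(T \right)} = -8$ ($s{\left(T \right)} = 2 - 10 = -8$)
$F{\left(R,z \right)} = - \frac{2}{119}$ ($F{\left(R,z \right)} = \frac{2}{-2 - 117} = \frac{2}{-119} = 2 \left(- \frac{1}{119}\right) = - \frac{2}{119}$)
$F{\left(200,139 \right)} - -22157 = - \frac{2}{119} - -22157 = - \frac{2}{119} + 22157 = \frac{2636681}{119}$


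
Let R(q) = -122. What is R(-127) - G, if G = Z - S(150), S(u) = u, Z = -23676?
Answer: 23704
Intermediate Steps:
G = -23826 (G = -23676 - 1*150 = -23676 - 150 = -23826)
R(-127) - G = -122 - 1*(-23826) = -122 + 23826 = 23704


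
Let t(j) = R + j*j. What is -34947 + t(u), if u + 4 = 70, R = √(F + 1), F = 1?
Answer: -30591 + √2 ≈ -30590.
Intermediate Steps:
R = √2 (R = √(1 + 1) = √2 ≈ 1.4142)
u = 66 (u = -4 + 70 = 66)
t(j) = √2 + j² (t(j) = √2 + j*j = √2 + j²)
-34947 + t(u) = -34947 + (√2 + 66²) = -34947 + (√2 + 4356) = -34947 + (4356 + √2) = -30591 + √2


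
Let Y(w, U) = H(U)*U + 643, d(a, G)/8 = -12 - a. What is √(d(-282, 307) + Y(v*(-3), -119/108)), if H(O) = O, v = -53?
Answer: √32708353/108 ≈ 52.955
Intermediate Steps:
d(a, G) = -96 - 8*a (d(a, G) = 8*(-12 - a) = -96 - 8*a)
Y(w, U) = 643 + U² (Y(w, U) = U*U + 643 = U² + 643 = 643 + U²)
√(d(-282, 307) + Y(v*(-3), -119/108)) = √((-96 - 8*(-282)) + (643 + (-119/108)²)) = √((-96 + 2256) + (643 + (-119*1/108)²)) = √(2160 + (643 + (-119/108)²)) = √(2160 + (643 + 14161/11664)) = √(2160 + 7514113/11664) = √(32708353/11664) = √32708353/108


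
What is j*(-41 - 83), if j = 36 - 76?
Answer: 4960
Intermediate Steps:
j = -40
j*(-41 - 83) = -40*(-41 - 83) = -40*(-124) = 4960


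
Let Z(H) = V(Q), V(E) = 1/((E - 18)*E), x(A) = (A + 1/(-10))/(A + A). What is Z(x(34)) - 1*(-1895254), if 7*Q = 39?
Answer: 6430596773/3393 ≈ 1.8953e+6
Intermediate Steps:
Q = 39/7 (Q = (⅐)*39 = 39/7 ≈ 5.5714)
x(A) = (-⅒ + A)/(2*A) (x(A) = (A - ⅒)/((2*A)) = (-⅒ + A)*(1/(2*A)) = (-⅒ + A)/(2*A))
V(E) = 1/(E*(-18 + E)) (V(E) = 1/((-18 + E)*E) = 1/(E*(-18 + E)))
Z(H) = -49/3393 (Z(H) = 1/((39/7)*(-18 + 39/7)) = 7/(39*(-87/7)) = (7/39)*(-7/87) = -49/3393)
Z(x(34)) - 1*(-1895254) = -49/3393 - 1*(-1895254) = -49/3393 + 1895254 = 6430596773/3393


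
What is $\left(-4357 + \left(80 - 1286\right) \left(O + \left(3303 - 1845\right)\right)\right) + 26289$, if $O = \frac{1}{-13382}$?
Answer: $- \frac{11618358853}{6691} \approx -1.7364 \cdot 10^{6}$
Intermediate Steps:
$O = - \frac{1}{13382} \approx -7.4727 \cdot 10^{-5}$
$\left(-4357 + \left(80 - 1286\right) \left(O + \left(3303 - 1845\right)\right)\right) + 26289 = \left(-4357 + \left(80 - 1286\right) \left(- \frac{1}{13382} + \left(3303 - 1845\right)\right)\right) + 26289 = \left(-4357 - 1206 \left(- \frac{1}{13382} + 1458\right)\right) + 26289 = \left(-4357 - \frac{11765105865}{6691}\right) + 26289 = - \frac{11794258552}{6691} + 26289 = - \frac{11618358853}{6691}$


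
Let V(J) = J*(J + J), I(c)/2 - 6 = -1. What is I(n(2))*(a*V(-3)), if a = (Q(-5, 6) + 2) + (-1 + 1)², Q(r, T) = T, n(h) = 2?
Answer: 1440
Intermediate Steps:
I(c) = 10 (I(c) = 12 + 2*(-1) = 12 - 2 = 10)
V(J) = 2*J² (V(J) = J*(2*J) = 2*J²)
a = 8 (a = (6 + 2) + (-1 + 1)² = 8 + 0² = 8 + 0 = 8)
I(n(2))*(a*V(-3)) = 10*(8*(2*(-3)²)) = 10*(8*(2*9)) = 10*(8*18) = 10*144 = 1440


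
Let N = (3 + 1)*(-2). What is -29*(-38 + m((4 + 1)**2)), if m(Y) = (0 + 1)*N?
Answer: 1334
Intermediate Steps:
N = -8 (N = 4*(-2) = -8)
m(Y) = -8 (m(Y) = (0 + 1)*(-8) = 1*(-8) = -8)
-29*(-38 + m((4 + 1)**2)) = -29*(-38 - 8) = -29*(-46) = 1334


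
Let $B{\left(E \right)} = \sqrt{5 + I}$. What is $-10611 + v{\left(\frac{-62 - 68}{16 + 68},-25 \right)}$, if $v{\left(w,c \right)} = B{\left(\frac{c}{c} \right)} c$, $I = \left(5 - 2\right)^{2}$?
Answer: $-10611 - 25 \sqrt{14} \approx -10705.0$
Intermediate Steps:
$I = 9$ ($I = 3^{2} = 9$)
$B{\left(E \right)} = \sqrt{14}$ ($B{\left(E \right)} = \sqrt{5 + 9} = \sqrt{14}$)
$v{\left(w,c \right)} = c \sqrt{14}$ ($v{\left(w,c \right)} = \sqrt{14} c = c \sqrt{14}$)
$-10611 + v{\left(\frac{-62 - 68}{16 + 68},-25 \right)} = -10611 - 25 \sqrt{14}$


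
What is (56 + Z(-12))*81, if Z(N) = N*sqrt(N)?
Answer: 4536 - 1944*I*sqrt(3) ≈ 4536.0 - 3367.1*I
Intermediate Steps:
Z(N) = N**(3/2)
(56 + Z(-12))*81 = (56 + (-12)**(3/2))*81 = (56 - 24*I*sqrt(3))*81 = 4536 - 1944*I*sqrt(3)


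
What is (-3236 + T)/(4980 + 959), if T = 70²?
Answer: 1664/5939 ≈ 0.28018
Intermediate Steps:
T = 4900
(-3236 + T)/(4980 + 959) = (-3236 + 4900)/(4980 + 959) = 1664/5939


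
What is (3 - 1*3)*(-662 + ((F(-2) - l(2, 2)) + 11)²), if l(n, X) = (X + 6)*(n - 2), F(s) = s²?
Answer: 0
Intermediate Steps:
l(n, X) = (-2 + n)*(6 + X) (l(n, X) = (6 + X)*(-2 + n) = (-2 + n)*(6 + X))
(3 - 1*3)*(-662 + ((F(-2) - l(2, 2)) + 11)²) = (3 - 1*3)*(-662 + (((-2)² - (-12 - 2*2 + 6*2 + 2*2)) + 11)²) = (3 - 3)*(-662 + ((4 - (-12 - 4 + 12 + 4)) + 11)²) = 0*(-662 + ((4 - 1*0) + 11)²) = 0*(-662 + ((4 + 0) + 11)²) = 0*(-662 + (4 + 11)²) = 0*(-662 + 15²) = 0*(-662 + 225) = 0*(-437) = 0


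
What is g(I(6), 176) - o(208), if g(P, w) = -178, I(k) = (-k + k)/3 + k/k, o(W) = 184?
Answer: -362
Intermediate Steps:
I(k) = 1 (I(k) = 0*(1/3) + 1 = 0 + 1 = 1)
g(I(6), 176) - o(208) = -178 - 1*184 = -178 - 184 = -362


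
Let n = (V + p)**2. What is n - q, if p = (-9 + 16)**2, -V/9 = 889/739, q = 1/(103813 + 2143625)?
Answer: 1788520374349679/1227373087998 ≈ 1457.2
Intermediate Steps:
q = 1/2247438 ≈ 4.4495e-7
V = -8001/739 ≈ -10.827
p = 49 (p = 7**2 = 49)
n = 795804100/546121 (n = (-8001/739 + 49)**2 = (28210/739)**2 = 795804100/546121 ≈ 1457.2)
n - q = 795804100/546121 - 1*1/2247438 = 795804100/546121 - 1/2247438 = 1788520374349679/1227373087998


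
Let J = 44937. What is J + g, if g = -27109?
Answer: 17828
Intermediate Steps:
J + g = 44937 - 27109 = 17828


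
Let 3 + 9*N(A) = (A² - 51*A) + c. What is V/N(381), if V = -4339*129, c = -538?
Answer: -5037579/125189 ≈ -40.240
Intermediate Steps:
N(A) = -541/9 - 17*A/3 + A²/9 (N(A) = -⅓ + ((A² - 51*A) - 538)/9 = -⅓ + (-538 + A² - 51*A)/9 = -⅓ + (-538/9 - 17*A/3 + A²/9) = -541/9 - 17*A/3 + A²/9)
V = -559731
V/N(381) = -559731/(-541/9 - 17/3*381 + (⅑)*381²) = -559731/(-541/9 - 2159 + (⅑)*145161) = -559731/(-541/9 - 2159 + 16129) = -559731/125189/9 = -559731*9/125189 = -5037579/125189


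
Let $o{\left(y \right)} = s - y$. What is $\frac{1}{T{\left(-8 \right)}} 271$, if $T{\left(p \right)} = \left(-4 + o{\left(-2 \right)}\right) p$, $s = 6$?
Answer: $- \frac{271}{32} \approx -8.4688$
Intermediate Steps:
$o{\left(y \right)} = 6 - y$
$T{\left(p \right)} = 4 p$ ($T{\left(p \right)} = \left(-4 + \left(6 - -2\right)\right) p = \left(-4 + \left(6 + 2\right)\right) p = \left(-4 + 8\right) p = 4 p$)
$\frac{1}{T{\left(-8 \right)}} 271 = \frac{1}{4 \left(-8\right)} 271 = \frac{1}{-32} \cdot 271 = \left(- \frac{1}{32}\right) 271 = - \frac{271}{32}$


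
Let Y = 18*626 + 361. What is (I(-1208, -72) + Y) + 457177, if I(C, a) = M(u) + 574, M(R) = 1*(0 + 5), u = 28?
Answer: 469385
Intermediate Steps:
Y = 11629 (Y = 11268 + 361 = 11629)
M(R) = 5 (M(R) = 1*5 = 5)
I(C, a) = 579 (I(C, a) = 5 + 574 = 579)
(I(-1208, -72) + Y) + 457177 = (579 + 11629) + 457177 = 12208 + 457177 = 469385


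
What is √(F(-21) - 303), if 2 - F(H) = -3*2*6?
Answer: I*√265 ≈ 16.279*I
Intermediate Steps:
F(H) = 38 (F(H) = 2 - (-3*2)*6 = 2 - (-6)*6 = 2 - 1*(-36) = 2 + 36 = 38)
√(F(-21) - 303) = √(38 - 303) = √(-265) = I*√265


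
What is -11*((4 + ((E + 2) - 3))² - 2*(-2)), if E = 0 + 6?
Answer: -935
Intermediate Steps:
E = 6
-11*((4 + ((E + 2) - 3))² - 2*(-2)) = -11*((4 + ((6 + 2) - 3))² - 2*(-2)) = -11*((4 + (8 - 3))² + 4) = -11*((4 + 5)² + 4) = -11*(9² + 4) = -11*(81 + 4) = -11*85 = -935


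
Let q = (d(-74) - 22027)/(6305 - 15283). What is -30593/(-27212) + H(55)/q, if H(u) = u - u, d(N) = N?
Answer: 30593/27212 ≈ 1.1242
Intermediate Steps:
H(u) = 0
q = 22101/8978 (q = (-74 - 22027)/(6305 - 15283) = -22101/(-8978) = -22101*(-1/8978) = 22101/8978 ≈ 2.4617)
-30593/(-27212) + H(55)/q = -30593/(-27212) + 0/(22101/8978) = -30593*(-1/27212) + 0*(8978/22101) = 30593/27212 + 0 = 30593/27212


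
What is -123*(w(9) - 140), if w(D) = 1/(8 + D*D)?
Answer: 1532457/89 ≈ 17219.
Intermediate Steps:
w(D) = 1/(8 + D²)
-123*(w(9) - 140) = -123*(1/(8 + 9²) - 140) = -123*(1/(8 + 81) - 140) = -123*(1/89 - 140) = -123*(-12459/89) = 1532457/89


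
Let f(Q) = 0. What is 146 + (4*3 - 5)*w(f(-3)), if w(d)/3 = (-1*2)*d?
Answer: 146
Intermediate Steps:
w(d) = -6*d (w(d) = 3*((-1*2)*d) = 3*(-2*d) = -6*d)
146 + (4*3 - 5)*w(f(-3)) = 146 + (4*3 - 5)*(-6*0) = 146 + (12 - 5)*0 = 146 + 7*0 = 146 + 0 = 146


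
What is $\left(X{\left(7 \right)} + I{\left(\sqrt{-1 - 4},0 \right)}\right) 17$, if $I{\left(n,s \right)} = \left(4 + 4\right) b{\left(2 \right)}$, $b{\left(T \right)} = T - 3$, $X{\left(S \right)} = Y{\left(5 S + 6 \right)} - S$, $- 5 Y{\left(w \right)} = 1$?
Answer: $- \frac{1292}{5} \approx -258.4$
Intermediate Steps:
$Y{\left(w \right)} = - \frac{1}{5}$ ($Y{\left(w \right)} = \left(- \frac{1}{5}\right) 1 = - \frac{1}{5}$)
$X{\left(S \right)} = - \frac{1}{5} - S$
$b{\left(T \right)} = -3 + T$ ($b{\left(T \right)} = T - 3 = -3 + T$)
$I{\left(n,s \right)} = -8$ ($I{\left(n,s \right)} = \left(4 + 4\right) \left(-3 + 2\right) = 8 \left(-1\right) = -8$)
$\left(X{\left(7 \right)} + I{\left(\sqrt{-1 - 4},0 \right)}\right) 17 = \left(\left(- \frac{1}{5} - 7\right) - 8\right) 17 = \left(- \frac{36}{5} - 8\right) 17 = \left(- \frac{76}{5}\right) 17 = - \frac{1292}{5}$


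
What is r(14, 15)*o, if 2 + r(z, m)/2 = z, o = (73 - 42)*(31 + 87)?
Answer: 87792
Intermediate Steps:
o = 3658 (o = 31*118 = 3658)
r(z, m) = -4 + 2*z
r(14, 15)*o = (-4 + 2*14)*3658 = (-4 + 28)*3658 = 24*3658 = 87792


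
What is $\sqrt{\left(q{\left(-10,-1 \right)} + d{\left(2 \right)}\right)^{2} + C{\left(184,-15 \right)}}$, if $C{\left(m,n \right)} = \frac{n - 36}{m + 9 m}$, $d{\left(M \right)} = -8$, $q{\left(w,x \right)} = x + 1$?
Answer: $\frac{\sqrt{13536535}}{460} \approx 7.9983$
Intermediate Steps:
$q{\left(w,x \right)} = 1 + x$
$C{\left(m,n \right)} = \frac{-36 + n}{10 m}$
$\sqrt{\left(q{\left(-10,-1 \right)} + d{\left(2 \right)}\right)^{2} + C{\left(184,-15 \right)}} = \sqrt{\left(\left(1 - 1\right) - 8\right)^{2} + \frac{-36 - 15}{10 \cdot 184}} = \sqrt{\left(0 - 8\right)^{2} + \frac{1}{10} \cdot \frac{1}{184} \left(-51\right)} = \sqrt{\left(-8\right)^{2} - \frac{51}{1840}} = \sqrt{64 - \frac{51}{1840}} = \sqrt{\frac{117709}{1840}} = \frac{\sqrt{13536535}}{460}$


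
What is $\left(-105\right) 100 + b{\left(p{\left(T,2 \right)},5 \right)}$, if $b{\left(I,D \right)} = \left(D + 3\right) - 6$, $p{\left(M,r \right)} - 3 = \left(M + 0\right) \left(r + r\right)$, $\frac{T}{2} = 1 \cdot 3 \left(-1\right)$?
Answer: $-10498$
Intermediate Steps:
$T = -6$ ($T = 2 \cdot 1 \cdot 3 \left(-1\right) = 2 \cdot 3 \left(-1\right) = 2 \left(-3\right) = -6$)
$p{\left(M,r \right)} = 3 + 2 M r$ ($p{\left(M,r \right)} = 3 + \left(M + 0\right) \left(r + r\right) = 3 + M 2 r = 3 + 2 M r$)
$b{\left(I,D \right)} = -3 + D$ ($b{\left(I,D \right)} = \left(3 + D\right) - 6 = -3 + D$)
$\left(-105\right) 100 + b{\left(p{\left(T,2 \right)},5 \right)} = \left(-105\right) 100 + \left(-3 + 5\right) = -10500 + 2 = -10498$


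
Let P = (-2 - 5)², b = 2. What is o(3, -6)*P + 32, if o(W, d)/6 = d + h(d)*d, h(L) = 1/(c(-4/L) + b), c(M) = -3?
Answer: 32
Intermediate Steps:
h(L) = -1 (h(L) = 1/(-3 + 2) = 1/(-1) = -1)
P = 49 (P = (-7)² = 49)
o(W, d) = 0 (o(W, d) = 6*(d - d) = 6*0 = 0)
o(3, -6)*P + 32 = 0*49 + 32 = 0 + 32 = 32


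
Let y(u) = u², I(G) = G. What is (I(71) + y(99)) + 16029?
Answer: 25901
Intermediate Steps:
(I(71) + y(99)) + 16029 = (71 + 99²) + 16029 = (71 + 9801) + 16029 = 9872 + 16029 = 25901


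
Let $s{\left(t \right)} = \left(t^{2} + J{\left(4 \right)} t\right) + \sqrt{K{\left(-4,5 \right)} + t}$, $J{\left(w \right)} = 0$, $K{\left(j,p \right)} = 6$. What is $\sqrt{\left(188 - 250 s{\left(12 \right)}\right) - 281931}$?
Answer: $\sqrt{-317743 - 750 \sqrt{2}} \approx 564.63 i$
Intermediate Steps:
$s{\left(t \right)} = t^{2} + \sqrt{6 + t}$ ($s{\left(t \right)} = \left(t^{2} + 0 t\right) + \sqrt{6 + t} = \left(t^{2} + 0\right) + \sqrt{6 + t} = t^{2} + \sqrt{6 + t}$)
$\sqrt{\left(188 - 250 s{\left(12 \right)}\right) - 281931} = \sqrt{\left(188 - 250 \left(12^{2} + \sqrt{6 + 12}\right)\right) - 281931} = \sqrt{\left(188 - 250 \left(144 + \sqrt{18}\right)\right) - 281931} = \sqrt{\left(188 - 250 \left(144 + 3 \sqrt{2}\right)\right) - 281931} = \sqrt{\left(188 - \left(36000 + 750 \sqrt{2}\right)\right) - 281931} = \sqrt{\left(-35812 - 750 \sqrt{2}\right) - 281931} = \sqrt{-317743 - 750 \sqrt{2}}$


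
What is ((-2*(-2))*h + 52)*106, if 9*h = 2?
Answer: 50456/9 ≈ 5606.2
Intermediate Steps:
h = 2/9 (h = (⅑)*2 = 2/9 ≈ 0.22222)
((-2*(-2))*h + 52)*106 = (-2*(-2)*(2/9) + 52)*106 = (4*(2/9) + 52)*106 = (8/9 + 52)*106 = (476/9)*106 = 50456/9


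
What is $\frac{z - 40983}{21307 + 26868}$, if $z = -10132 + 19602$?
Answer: $- \frac{31513}{48175} \approx -0.65414$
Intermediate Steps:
$z = 9470$
$\frac{z - 40983}{21307 + 26868} = \frac{9470 - 40983}{21307 + 26868} = - \frac{31513}{48175}$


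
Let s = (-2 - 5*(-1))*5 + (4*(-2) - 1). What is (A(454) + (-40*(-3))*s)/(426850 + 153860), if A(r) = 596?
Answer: 658/290355 ≈ 0.0022662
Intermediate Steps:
s = 6 (s = (-2 + 5)*5 + (-8 - 1) = 3*5 - 9 = 15 - 9 = 6)
(A(454) + (-40*(-3))*s)/(426850 + 153860) = (596 - 40*(-3)*6)/(426850 + 153860) = (596 + 120*6)/580710 = (596 + 720)*(1/580710) = 1316*(1/580710) = 658/290355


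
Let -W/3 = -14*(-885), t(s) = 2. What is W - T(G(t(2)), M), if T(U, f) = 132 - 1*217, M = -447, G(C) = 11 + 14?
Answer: -37085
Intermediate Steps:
G(C) = 25
T(U, f) = -85 (T(U, f) = 132 - 217 = -85)
W = -37170 (W = -(-42)*(-885) = -3*12390 = -37170)
W - T(G(t(2)), M) = -37170 - 1*(-85) = -37170 + 85 = -37085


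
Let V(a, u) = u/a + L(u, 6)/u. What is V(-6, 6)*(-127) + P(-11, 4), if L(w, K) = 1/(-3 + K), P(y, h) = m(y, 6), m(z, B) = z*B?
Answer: 971/18 ≈ 53.944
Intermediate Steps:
m(z, B) = B*z
P(y, h) = 6*y
V(a, u) = 1/(3*u) + u/a (V(a, u) = u/a + 1/((-3 + 6)*u) = u/a + 1/(3*u) = 1/(3*u) + u/a)
V(-6, 6)*(-127) + P(-11, 4) = ((⅓)/6 + 6/(-6))*(-127) + 6*(-11) = ((⅓)*(⅙) + 6*(-⅙))*(-127) - 66 = (1/18 - 1)*(-127) - 66 = -17/18*(-127) - 66 = 2159/18 - 66 = 971/18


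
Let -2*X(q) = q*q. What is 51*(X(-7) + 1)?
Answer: -2397/2 ≈ -1198.5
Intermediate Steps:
X(q) = -q**2/2 (X(q) = -q*q/2 = -q**2/2)
51*(X(-7) + 1) = 51*(-1/2*(-7)**2 + 1) = 51*(-1/2*49 + 1) = 51*(-49/2 + 1) = 51*(-47/2) = -2397/2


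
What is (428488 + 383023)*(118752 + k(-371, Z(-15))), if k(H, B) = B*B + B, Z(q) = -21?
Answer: 96709388892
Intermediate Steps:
k(H, B) = B + B² (k(H, B) = B² + B = B + B²)
(428488 + 383023)*(118752 + k(-371, Z(-15))) = (428488 + 383023)*(118752 - 21*(1 - 21)) = 811511*(118752 - 21*(-20)) = 811511*(118752 + 420) = 811511*119172 = 96709388892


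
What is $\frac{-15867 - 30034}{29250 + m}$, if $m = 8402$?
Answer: $- \frac{45901}{37652} \approx -1.2191$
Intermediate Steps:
$\frac{-15867 - 30034}{29250 + m} = \frac{-15867 - 30034}{29250 + 8402} = - \frac{45901}{37652}$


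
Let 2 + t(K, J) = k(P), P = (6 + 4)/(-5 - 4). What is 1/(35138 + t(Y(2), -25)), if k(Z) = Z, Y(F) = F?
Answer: 9/316214 ≈ 2.8462e-5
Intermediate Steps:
P = -10/9 (P = 10/(-9) = 10*(-⅑) = -10/9 ≈ -1.1111)
t(K, J) = -28/9 (t(K, J) = -2 - 10/9 = -28/9)
1/(35138 + t(Y(2), -25)) = 1/(35138 - 28/9) = 1/(316214/9) = 9/316214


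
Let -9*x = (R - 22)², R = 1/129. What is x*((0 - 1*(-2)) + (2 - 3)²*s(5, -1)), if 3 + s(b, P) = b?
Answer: -32194276/149769 ≈ -214.96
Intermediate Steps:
R = 1/129 ≈ 0.0077519
s(b, P) = -3 + b
x = -8048569/149769 (x = -(1/129 - 22)²/9 = -(-2837/129)²/9 = -⅑*8048569/16641 = -8048569/149769 ≈ -53.740)
x*((0 - 1*(-2)) + (2 - 3)²*s(5, -1)) = -8048569*((0 - 1*(-2)) + (2 - 3)²*(-3 + 5))/149769 = -8048569*((0 + 2) + (-1)²*2)/149769 = -8048569*(2 + 1*2)/149769 = -8048569*(2 + 2)/149769 = -8048569/149769*4 = -32194276/149769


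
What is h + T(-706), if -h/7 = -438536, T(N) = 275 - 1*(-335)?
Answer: 3070362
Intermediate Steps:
T(N) = 610 (T(N) = 275 + 335 = 610)
h = 3069752 (h = -7*(-438536) = 3069752)
h + T(-706) = 3069752 + 610 = 3070362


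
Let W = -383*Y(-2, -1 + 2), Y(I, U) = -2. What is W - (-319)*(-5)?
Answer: -829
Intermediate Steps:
W = 766 (W = -383*(-2) = 766)
W - (-319)*(-5) = 766 - (-319)*(-5) = 766 - 1*1595 = 766 - 1595 = -829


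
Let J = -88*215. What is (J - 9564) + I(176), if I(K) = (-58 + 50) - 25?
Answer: -28517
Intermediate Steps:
I(K) = -33 (I(K) = -8 - 25 = -33)
J = -18920
(J - 9564) + I(176) = (-18920 - 9564) - 33 = -28484 - 33 = -28517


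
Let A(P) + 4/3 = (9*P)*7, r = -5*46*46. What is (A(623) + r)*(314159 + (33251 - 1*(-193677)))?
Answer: 46535105261/3 ≈ 1.5512e+10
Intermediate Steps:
r = -10580 (r = -230*46 = -10580)
A(P) = -4/3 + 63*P (A(P) = -4/3 + (9*P)*7 = -4/3 + 63*P)
(A(623) + r)*(314159 + (33251 - 1*(-193677))) = ((-4/3 + 63*623) - 10580)*(314159 + (33251 - 1*(-193677))) = ((-4/3 + 39249) - 10580)*(314159 + (33251 + 193677)) = (117743/3 - 10580)*(314159 + 226928) = (86003/3)*541087 = 46535105261/3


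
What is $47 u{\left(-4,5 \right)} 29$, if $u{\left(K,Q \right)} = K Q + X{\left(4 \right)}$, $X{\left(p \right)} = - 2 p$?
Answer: $-38164$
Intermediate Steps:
$u{\left(K,Q \right)} = -8 + K Q$ ($u{\left(K,Q \right)} = K Q - 8 = -8 + K Q$)
$47 u{\left(-4,5 \right)} 29 = 47 \left(-8 - 20\right) 29 = 47 \left(-28\right) 29 = \left(-1316\right) 29 = -38164$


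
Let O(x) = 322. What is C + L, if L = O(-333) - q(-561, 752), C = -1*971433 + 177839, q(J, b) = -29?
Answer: -793243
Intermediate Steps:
C = -793594 (C = -971433 + 177839 = -793594)
L = 351 (L = 322 - 1*(-29) = 322 + 29 = 351)
C + L = -793594 + 351 = -793243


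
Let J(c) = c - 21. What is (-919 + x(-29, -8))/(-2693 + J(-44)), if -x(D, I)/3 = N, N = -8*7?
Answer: 751/2758 ≈ 0.27230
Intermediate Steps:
N = -56
J(c) = -21 + c
x(D, I) = 168 (x(D, I) = -3*(-56) = 168)
(-919 + x(-29, -8))/(-2693 + J(-44)) = (-919 + 168)/(-2693 + (-21 - 44)) = -751/(-2693 - 65) = -751/(-2758) = -751*(-1/2758) = 751/2758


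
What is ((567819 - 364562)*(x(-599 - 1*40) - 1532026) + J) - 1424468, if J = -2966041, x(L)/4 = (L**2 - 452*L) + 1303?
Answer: 256461633465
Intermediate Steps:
x(L) = 5212 - 1808*L + 4*L**2 (x(L) = 4*((L**2 - 452*L) + 1303) = 4*(1303 + L**2 - 452*L) = 5212 - 1808*L + 4*L**2)
((567819 - 364562)*(x(-599 - 1*40) - 1532026) + J) - 1424468 = ((567819 - 364562)*((5212 - 1808*(-599 - 1*40) + 4*(-599 - 1*40)**2) - 1532026) - 2966041) - 1424468 = (203257*((5212 - 1808*(-599 - 40) + 4*(-599 - 40)**2) - 1532026) - 2966041) - 1424468 = (203257*((5212 - 1808*(-639) + 4*(-639)**2) - 1532026) - 2966041) - 1424468 = (203257*((5212 + 1155312 + 4*408321) - 1532026) - 2966041) - 1424468 = (203257*((5212 + 1155312 + 1633284) - 1532026) - 2966041) - 1424468 = (203257*(2793808 - 1532026) - 2966041) - 1424468 = (203257*1261782 - 2966041) - 1424468 = (256466023974 - 2966041) - 1424468 = 256463057933 - 1424468 = 256461633465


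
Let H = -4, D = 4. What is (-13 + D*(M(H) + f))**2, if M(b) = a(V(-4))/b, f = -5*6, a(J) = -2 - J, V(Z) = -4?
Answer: 18225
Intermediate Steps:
f = -30
M(b) = 2/b (M(b) = (-2 - 1*(-4))/b = (-2 + 4)/b = 2/b)
(-13 + D*(M(H) + f))**2 = (-13 + 4*(2/(-4) - 30))**2 = (-13 + 4*(2*(-1/4) - 30))**2 = (-13 + 4*(-1/2 - 30))**2 = (-13 + 4*(-61/2))**2 = (-13 - 122)**2 = (-135)**2 = 18225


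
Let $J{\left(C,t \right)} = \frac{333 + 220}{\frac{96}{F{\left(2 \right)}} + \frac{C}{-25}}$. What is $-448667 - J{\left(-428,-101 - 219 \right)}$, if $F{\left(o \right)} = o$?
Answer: $- \frac{730443701}{1628} \approx -4.4868 \cdot 10^{5}$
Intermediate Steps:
$J{\left(C,t \right)} = \frac{553}{48 - \frac{C}{25}}$ ($J{\left(C,t \right)} = \frac{333 + 220}{\frac{96}{2} + \frac{C}{-25}} = \frac{553}{96 \cdot \frac{1}{2} + C \left(- \frac{1}{25}\right)} = \frac{553}{48 - \frac{C}{25}}$)
$-448667 - J{\left(-428,-101 - 219 \right)} = -448667 - - \frac{13825}{-1200 - 428} = -448667 - - \frac{13825}{-1628} = -448667 - \left(-13825\right) \left(- \frac{1}{1628}\right) = -448667 - \frac{13825}{1628} = - \frac{730443701}{1628}$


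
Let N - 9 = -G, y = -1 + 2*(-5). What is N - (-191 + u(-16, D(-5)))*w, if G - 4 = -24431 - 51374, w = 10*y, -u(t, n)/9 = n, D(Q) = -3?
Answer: 57770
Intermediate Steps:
y = -11 (y = -1 - 10 = -11)
u(t, n) = -9*n
w = -110 (w = 10*(-11) = -110)
G = -75801 (G = 4 + (-24431 - 51374) = 4 - 75805 = -75801)
N = 75810 (N = 9 - 1*(-75801) = 9 + 75801 = 75810)
N - (-191 + u(-16, D(-5)))*w = 75810 - (-191 - 9*(-3))*(-110) = 75810 - (-191 + 27)*(-110) = 75810 - (-164)*(-110) = 75810 - 1*18040 = 75810 - 18040 = 57770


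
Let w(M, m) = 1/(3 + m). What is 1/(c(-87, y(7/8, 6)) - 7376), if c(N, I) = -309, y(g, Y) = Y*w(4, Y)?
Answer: -1/7685 ≈ -0.00013012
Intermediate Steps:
y(g, Y) = Y/(3 + Y)
1/(c(-87, y(7/8, 6)) - 7376) = 1/(-309 - 7376) = 1/(-7685) = -1/7685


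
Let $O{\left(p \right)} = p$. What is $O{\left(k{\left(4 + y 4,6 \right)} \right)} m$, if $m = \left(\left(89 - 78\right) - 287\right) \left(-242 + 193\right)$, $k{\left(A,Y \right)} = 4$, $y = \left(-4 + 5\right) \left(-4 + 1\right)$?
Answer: $54096$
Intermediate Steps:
$y = -3$ ($y = 1 \left(-3\right) = -3$)
$m = 13524$ ($m = \left(\left(89 - 78\right) - 287\right) \left(-49\right) = \left(11 - 287\right) \left(-49\right) = \left(-276\right) \left(-49\right) = 13524$)
$O{\left(k{\left(4 + y 4,6 \right)} \right)} m = 4 \cdot 13524 = 54096$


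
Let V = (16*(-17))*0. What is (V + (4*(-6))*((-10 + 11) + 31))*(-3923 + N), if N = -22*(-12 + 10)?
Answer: 2979072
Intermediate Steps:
N = 44 (N = -22*(-2) = 44)
V = 0 (V = -272*0 = 0)
(V + (4*(-6))*((-10 + 11) + 31))*(-3923 + N) = (0 + (4*(-6))*((-10 + 11) + 31))*(-3923 + 44) = (0 - 24*(1 + 31))*(-3879) = (0 - 24*32)*(-3879) = (0 - 768)*(-3879) = -768*(-3879) = 2979072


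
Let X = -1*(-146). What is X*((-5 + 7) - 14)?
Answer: -1752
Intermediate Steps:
X = 146
X*((-5 + 7) - 14) = 146*((-5 + 7) - 14) = 146*(2 - 14) = 146*(-12) = -1752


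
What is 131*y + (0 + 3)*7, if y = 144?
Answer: 18885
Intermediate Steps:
131*y + (0 + 3)*7 = 131*144 + (0 + 3)*7 = 18864 + 3*7 = 18864 + 21 = 18885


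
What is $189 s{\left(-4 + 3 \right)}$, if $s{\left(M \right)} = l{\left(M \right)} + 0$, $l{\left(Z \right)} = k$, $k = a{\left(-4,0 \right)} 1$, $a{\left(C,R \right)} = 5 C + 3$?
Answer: $-3213$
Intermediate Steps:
$a{\left(C,R \right)} = 3 + 5 C$
$k = -17$ ($k = \left(3 + 5 \left(-4\right)\right) 1 = \left(3 - 20\right) 1 = \left(-17\right) 1 = -17$)
$l{\left(Z \right)} = -17$
$s{\left(M \right)} = -17$ ($s{\left(M \right)} = -17 + 0 = -17$)
$189 s{\left(-4 + 3 \right)} = 189 \left(-17\right) = -3213$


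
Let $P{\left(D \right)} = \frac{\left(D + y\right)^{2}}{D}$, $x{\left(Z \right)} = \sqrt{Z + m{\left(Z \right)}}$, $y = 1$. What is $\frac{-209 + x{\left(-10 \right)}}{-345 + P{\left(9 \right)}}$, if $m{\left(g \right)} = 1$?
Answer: $\frac{1881}{3005} - \frac{27 i}{3005} \approx 0.62596 - 0.008985 i$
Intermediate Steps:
$x{\left(Z \right)} = \sqrt{1 + Z}$ ($x{\left(Z \right)} = \sqrt{Z + 1} = \sqrt{1 + Z}$)
$P{\left(D \right)} = \frac{\left(1 + D\right)^{2}}{D}$ ($P{\left(D \right)} = \frac{\left(D + 1\right)^{2}}{D} = \frac{\left(1 + D\right)^{2}}{D}$)
$\frac{-209 + x{\left(-10 \right)}}{-345 + P{\left(9 \right)}} = \frac{-209 + \sqrt{1 - 10}}{-345 + \frac{\left(1 + 9\right)^{2}}{9}} = \frac{-209 + \sqrt{-9}}{-345 + \frac{10^{2}}{9}} = \frac{-209 + 3 i}{-345 + \frac{1}{9} \cdot 100} = \frac{-209 + 3 i}{-345 + \frac{100}{9}} = \frac{-209 + 3 i}{- \frac{3005}{9}} = \left(-209 + 3 i\right) \left(- \frac{9}{3005}\right) = \frac{1881}{3005} - \frac{27 i}{3005}$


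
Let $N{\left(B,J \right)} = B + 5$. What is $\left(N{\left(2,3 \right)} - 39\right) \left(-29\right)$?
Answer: $928$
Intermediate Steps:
$N{\left(B,J \right)} = 5 + B$
$\left(N{\left(2,3 \right)} - 39\right) \left(-29\right) = \left(\left(5 + 2\right) - 39\right) \left(-29\right) = \left(7 - 39\right) \left(-29\right) = \left(-32\right) \left(-29\right) = 928$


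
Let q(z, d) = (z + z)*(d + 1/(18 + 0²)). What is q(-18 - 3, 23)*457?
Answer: -1327585/3 ≈ -4.4253e+5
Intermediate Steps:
q(z, d) = 2*z*(1/18 + d) (q(z, d) = (2*z)*(d + 1/(18 + 0)) = (2*z)*(d + 1/18) = (2*z)*(1/18 + d) = 2*z*(1/18 + d))
q(-18 - 3, 23)*457 = ((-18 - 3)*(1 + 18*23)/9)*457 = ((⅑)*(-21)*(1 + 414))*457 = ((⅑)*(-21)*415)*457 = -2905/3*457 = -1327585/3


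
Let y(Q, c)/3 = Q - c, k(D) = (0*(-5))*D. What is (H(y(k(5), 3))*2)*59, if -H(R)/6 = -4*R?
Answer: -25488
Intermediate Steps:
k(D) = 0 (k(D) = 0*D = 0)
y(Q, c) = -3*c + 3*Q (y(Q, c) = 3*(Q - c) = -3*c + 3*Q)
H(R) = 24*R (H(R) = -(-24)*R = 24*R)
(H(y(k(5), 3))*2)*59 = ((24*(-3*3 + 3*0))*2)*59 = ((24*(-9 + 0))*2)*59 = ((24*(-9))*2)*59 = -216*2*59 = -432*59 = -25488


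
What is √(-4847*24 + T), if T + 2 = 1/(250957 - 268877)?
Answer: I*√145924352070/1120 ≈ 341.07*I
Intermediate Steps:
T = -35841/17920 (T = -2 + 1/(250957 - 268877) = -2 + 1/(-17920) = -2 - 1/17920 = -35841/17920 ≈ -2.0001)
√(-4847*24 + T) = √(-4847*24 - 35841/17920) = √(-116328 - 35841/17920) = √(-2084633601/17920) = I*√145924352070/1120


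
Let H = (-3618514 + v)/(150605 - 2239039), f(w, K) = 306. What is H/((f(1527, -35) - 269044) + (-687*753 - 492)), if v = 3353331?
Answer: -265183/1642638966794 ≈ -1.6144e-7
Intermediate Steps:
H = 265183/2088434 (H = (-3618514 + 3353331)/(150605 - 2239039) = -265183/(-2088434) = -265183*(-1/2088434) = 265183/2088434 ≈ 0.12698)
H/((f(1527, -35) - 269044) + (-687*753 - 492)) = 265183/(2088434*((306 - 269044) + (-687*753 - 492))) = 265183/(2088434*(-268738 + (-517311 - 492))) = 265183/(2088434*(-268738 - 517803)) = (265183/2088434)/(-786541) = (265183/2088434)*(-1/786541) = -265183/1642638966794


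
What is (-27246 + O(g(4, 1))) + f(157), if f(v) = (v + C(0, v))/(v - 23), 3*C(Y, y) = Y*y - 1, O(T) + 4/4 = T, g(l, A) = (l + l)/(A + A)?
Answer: -5475608/201 ≈ -27242.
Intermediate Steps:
g(l, A) = l/A (g(l, A) = (2*l)/((2*A)) = (2*l)*(1/(2*A)) = l/A)
O(T) = -1 + T
C(Y, y) = -⅓ + Y*y/3 (C(Y, y) = (Y*y - 1)/3 = (-1 + Y*y)/3 = -⅓ + Y*y/3)
f(v) = (-⅓ + v)/(-23 + v) (f(v) = (v + (-⅓ + (⅓)*0*v))/(v - 23) = (v + (-⅓ + 0))/(-23 + v) = (v - ⅓)/(-23 + v) = (-⅓ + v)/(-23 + v))
(-27246 + O(g(4, 1))) + f(157) = (-27246 + (-1 + 4/1)) + (-⅓ + 157)/(-23 + 157) = (-27246 + (-1 + 4*1)) + (470/3)/134 = (-27246 + (-1 + 4)) + (1/134)*(470/3) = (-27246 + 3) + 235/201 = -27243 + 235/201 = -5475608/201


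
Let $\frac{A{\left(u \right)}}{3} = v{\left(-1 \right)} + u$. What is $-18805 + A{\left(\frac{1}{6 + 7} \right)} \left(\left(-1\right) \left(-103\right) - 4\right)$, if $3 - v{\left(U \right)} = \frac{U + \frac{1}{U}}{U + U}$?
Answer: $- \frac{236446}{13} \approx -18188.0$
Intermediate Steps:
$v{\left(U \right)} = 3 - \frac{U + \frac{1}{U}}{2 U}$ ($v{\left(U \right)} = 3 - \frac{U + \frac{1}{U}}{U + U} = 3 - \frac{U + \frac{1}{U}}{2 U}$)
$A{\left(u \right)} = 6 + 3 u$ ($A{\left(u \right)} = 3 \left(\left(\frac{5}{2} - \frac{1}{2 \cdot 1}\right) + u\right) = 3 \left(\left(\frac{5}{2} - \frac{1}{2}\right) + u\right) = 3 \left(2 + u\right) = 6 + 3 u$)
$-18805 + A{\left(\frac{1}{6 + 7} \right)} \left(\left(-1\right) \left(-103\right) - 4\right) = -18805 + \left(6 + \frac{3}{6 + 7}\right) \left(\left(-1\right) \left(-103\right) - 4\right) = -18805 + \left(6 + \frac{3}{13}\right) \left(103 - 4\right) = -18805 + \left(6 + 3 \cdot \frac{1}{13}\right) 99 = -18805 + \left(6 + \frac{3}{13}\right) 99 = -18805 + \frac{81}{13} \cdot 99 = -18805 + \frac{8019}{13} = - \frac{236446}{13}$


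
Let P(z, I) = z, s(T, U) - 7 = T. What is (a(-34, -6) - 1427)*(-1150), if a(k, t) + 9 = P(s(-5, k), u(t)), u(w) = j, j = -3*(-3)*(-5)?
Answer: 1649100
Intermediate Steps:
j = -45 (j = 9*(-5) = -45)
u(w) = -45
s(T, U) = 7 + T
a(k, t) = -7 (a(k, t) = -9 + (7 - 5) = -9 + 2 = -7)
(a(-34, -6) - 1427)*(-1150) = (-7 - 1427)*(-1150) = -1434*(-1150) = 1649100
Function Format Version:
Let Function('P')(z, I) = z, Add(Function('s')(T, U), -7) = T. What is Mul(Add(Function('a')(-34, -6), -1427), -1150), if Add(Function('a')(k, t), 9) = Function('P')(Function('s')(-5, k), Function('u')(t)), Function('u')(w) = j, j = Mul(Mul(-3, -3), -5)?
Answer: 1649100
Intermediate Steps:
j = -45 (j = Mul(9, -5) = -45)
Function('u')(w) = -45
Function('s')(T, U) = Add(7, T)
Function('a')(k, t) = -7 (Function('a')(k, t) = Add(-9, Add(7, -5)) = Add(-9, 2) = -7)
Mul(Add(Function('a')(-34, -6), -1427), -1150) = Mul(Add(-7, -1427), -1150) = Mul(-1434, -1150) = 1649100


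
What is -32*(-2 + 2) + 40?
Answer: 40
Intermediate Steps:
-32*(-2 + 2) + 40 = -32*0 + 40 = 0 + 40 = 40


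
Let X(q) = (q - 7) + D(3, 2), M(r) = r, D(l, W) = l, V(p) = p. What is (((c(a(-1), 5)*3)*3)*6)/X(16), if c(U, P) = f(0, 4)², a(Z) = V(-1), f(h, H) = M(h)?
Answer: 0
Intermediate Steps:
f(h, H) = h
a(Z) = -1
X(q) = -4 + q (X(q) = (q - 7) + 3 = (-7 + q) + 3 = -4 + q)
c(U, P) = 0 (c(U, P) = 0² = 0)
(((c(a(-1), 5)*3)*3)*6)/X(16) = (((0*3)*3)*6)/(-4 + 16) = ((0*3)*6)/12 = (0*6)*(1/12) = 0*(1/12) = 0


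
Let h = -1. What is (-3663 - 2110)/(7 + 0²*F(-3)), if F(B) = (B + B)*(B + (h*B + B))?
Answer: -5773/7 ≈ -824.71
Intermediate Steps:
F(B) = 2*B² (F(B) = (B + B)*(B + (-B + B)) = (2*B)*(B + 0) = (2*B)*B = 2*B²)
(-3663 - 2110)/(7 + 0²*F(-3)) = (-3663 - 2110)/(7 + 0²*(2*(-3)²)) = -5773/(7 + 0*(2*9)) = -5773/(7 + 0*18) = -5773/(7 + 0) = -5773/7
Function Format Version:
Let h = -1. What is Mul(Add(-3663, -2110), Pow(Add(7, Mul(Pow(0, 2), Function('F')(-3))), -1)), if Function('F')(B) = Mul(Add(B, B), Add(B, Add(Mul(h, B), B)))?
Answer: Rational(-5773, 7) ≈ -824.71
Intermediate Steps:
Function('F')(B) = Mul(2, Pow(B, 2)) (Function('F')(B) = Mul(Add(B, B), Add(B, Add(Mul(-1, B), B))) = Mul(Mul(2, B), Add(B, 0)) = Mul(Mul(2, B), B) = Mul(2, Pow(B, 2)))
Mul(Add(-3663, -2110), Pow(Add(7, Mul(Pow(0, 2), Function('F')(-3))), -1)) = Mul(Add(-3663, -2110), Pow(Add(7, Mul(Pow(0, 2), Mul(2, Pow(-3, 2)))), -1)) = Mul(-5773, Pow(Add(7, Mul(0, Mul(2, 9))), -1)) = Mul(-5773, Pow(Add(7, Mul(0, 18)), -1)) = Mul(-5773, Pow(Add(7, 0), -1)) = Mul(-5773, Pow(7, -1)) = Mul(-5773, Rational(1, 7)) = Rational(-5773, 7)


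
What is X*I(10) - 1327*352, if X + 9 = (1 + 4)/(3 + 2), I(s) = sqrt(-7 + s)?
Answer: -467104 - 8*sqrt(3) ≈ -4.6712e+5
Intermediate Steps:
X = -8 (X = -9 + (1 + 4)/(3 + 2) = -9 + 5/5 = -9 + 5*(1/5) = -9 + 1 = -8)
X*I(10) - 1327*352 = -8*sqrt(-7 + 10) - 1327*352 = -8*sqrt(3) - 467104 = -467104 - 8*sqrt(3)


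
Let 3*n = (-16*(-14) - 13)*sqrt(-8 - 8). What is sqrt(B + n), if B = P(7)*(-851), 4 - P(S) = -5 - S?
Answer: 2*sqrt(-30636 + 633*I)/3 ≈ 1.2054 + 116.69*I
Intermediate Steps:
P(S) = 9 + S (P(S) = 4 - (-5 - S) = 4 + (5 + S) = 9 + S)
B = -13616 (B = (9 + 7)*(-851) = 16*(-851) = -13616)
n = 844*I/3 (n = ((-16*(-14) - 13)*sqrt(-8 - 8))/3 = ((224 - 13)*sqrt(-16))/3 = (211*(4*I))/3 = (844*I)/3 = 844*I/3 ≈ 281.33*I)
sqrt(B + n) = sqrt(-13616 + 844*I/3)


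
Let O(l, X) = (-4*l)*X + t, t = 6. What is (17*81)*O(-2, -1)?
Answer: -2754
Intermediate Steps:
O(l, X) = 6 - 4*X*l (O(l, X) = (-4*l)*X + 6 = -4*X*l + 6 = 6 - 4*X*l)
(17*81)*O(-2, -1) = (17*81)*(6 - 4*(-1)*(-2)) = 1377*(6 - 8) = 1377*(-2) = -2754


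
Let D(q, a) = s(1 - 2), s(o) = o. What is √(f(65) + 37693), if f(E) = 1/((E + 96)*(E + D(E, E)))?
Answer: 3*√6947841817/1288 ≈ 194.15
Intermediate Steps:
D(q, a) = -1 (D(q, a) = 1 - 2 = -1)
f(E) = 1/((-1 + E)*(96 + E)) (f(E) = 1/((E + 96)*(E - 1)) = 1/((96 + E)*(-1 + E)) = 1/((-1 + E)*(96 + E)))
√(f(65) + 37693) = √(1/(-96 + 65² + 95*65) + 37693) = √(1/(-96 + 4225 + 6175) + 37693) = √(1/10304 + 37693) = √(388388673/10304) = 3*√6947841817/1288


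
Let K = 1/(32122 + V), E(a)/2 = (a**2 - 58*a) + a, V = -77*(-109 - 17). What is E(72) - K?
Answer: 90339839/41824 ≈ 2160.0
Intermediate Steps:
V = 9702 (V = -77*(-126) = 9702)
E(a) = -114*a + 2*a**2 (E(a) = 2*((a**2 - 58*a) + a) = 2*(a**2 - 57*a) = -114*a + 2*a**2)
K = 1/41824 (K = 1/(32122 + 9702) = 1/41824 ≈ 2.3910e-5)
E(72) - K = 2*72*(-57 + 72) - 1*1/41824 = 2*72*15 - 1/41824 = 2160 - 1/41824 = 90339839/41824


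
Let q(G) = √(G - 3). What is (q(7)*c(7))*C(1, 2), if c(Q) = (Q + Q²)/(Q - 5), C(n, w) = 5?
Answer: 280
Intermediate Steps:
q(G) = √(-3 + G)
c(Q) = (Q + Q²)/(-5 + Q)
(q(7)*c(7))*C(1, 2) = (√(-3 + 7)*(7*(1 + 7)/(-5 + 7)))*5 = (√4*(7*8/2))*5 = (2*(7*(½)*8))*5 = (2*28)*5 = 56*5 = 280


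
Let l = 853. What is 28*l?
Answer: 23884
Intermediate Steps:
28*l = 28*853 = 23884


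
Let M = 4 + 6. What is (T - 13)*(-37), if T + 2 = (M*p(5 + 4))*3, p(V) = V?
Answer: -9435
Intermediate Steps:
M = 10
T = 268 (T = -2 + (10*(5 + 4))*3 = -2 + (10*9)*3 = -2 + 90*3 = -2 + 270 = 268)
(T - 13)*(-37) = (268 - 13)*(-37) = 255*(-37) = -9435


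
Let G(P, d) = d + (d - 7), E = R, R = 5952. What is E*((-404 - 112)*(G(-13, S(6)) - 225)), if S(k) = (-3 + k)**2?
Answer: 657243648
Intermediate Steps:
E = 5952
G(P, d) = -7 + 2*d (G(P, d) = d + (-7 + d) = -7 + 2*d)
E*((-404 - 112)*(G(-13, S(6)) - 225)) = 5952*((-404 - 112)*((-7 + 2*(-3 + 6)**2) - 225)) = 5952*(-516*((-7 + 2*3**2) - 225)) = 5952*(-516*((-7 + 2*9) - 225)) = 5952*(-516*((-7 + 18) - 225)) = 5952*(-516*(11 - 225)) = 5952*(-516*(-214)) = 5952*110424 = 657243648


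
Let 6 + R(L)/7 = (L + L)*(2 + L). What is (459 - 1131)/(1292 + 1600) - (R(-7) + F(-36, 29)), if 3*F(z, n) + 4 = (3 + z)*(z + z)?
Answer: -895724/723 ≈ -1238.9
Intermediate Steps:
R(L) = -42 + 14*L*(2 + L) (R(L) = -42 + 7*((L + L)*(2 + L)) = -42 + 7*((2*L)*(2 + L)) = -42 + 7*(2*L*(2 + L)) = -42 + 14*L*(2 + L))
F(z, n) = -4/3 + 2*z*(3 + z)/3 (F(z, n) = -4/3 + ((3 + z)*(z + z))/3 = -4/3 + ((3 + z)*(2*z))/3 = -4/3 + (2*z*(3 + z))/3 = -4/3 + 2*z*(3 + z)/3)
(459 - 1131)/(1292 + 1600) - (R(-7) + F(-36, 29)) = (459 - 1131)/(1292 + 1600) - ((-42 + 14*(-7)² + 28*(-7)) + (-4/3 + 2*(-36) + (⅔)*(-36)²)) = -672/2892 - ((-42 + 14*49 - 196) + (-4/3 - 72 + (⅔)*1296)) = -672*1/2892 - ((-42 + 686 - 196) + (-4/3 - 72 + 864)) = -56/241 - (448 + 2372/3) = -56/241 - 1*3716/3 = -56/241 - 3716/3 = -895724/723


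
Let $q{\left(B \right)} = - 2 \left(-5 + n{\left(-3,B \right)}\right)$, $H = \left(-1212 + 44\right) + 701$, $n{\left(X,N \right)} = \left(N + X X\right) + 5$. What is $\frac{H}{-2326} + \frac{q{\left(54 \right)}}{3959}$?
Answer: $\frac{1555777}{9208634} \approx 0.16895$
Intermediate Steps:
$n{\left(X,N \right)} = 5 + N + X^{2}$ ($n{\left(X,N \right)} = \left(N + X^{2}\right) + 5 = 5 + N + X^{2}$)
$H = -467$ ($H = -1168 + 701 = -467$)
$q{\left(B \right)} = -18 - 2 B$ ($q{\left(B \right)} = - 2 \left(-5 + \left(5 + B + \left(-3\right)^{2}\right)\right) = - 2 \left(-5 + \left(5 + B + 9\right)\right) = - 2 \left(-5 + \left(14 + B\right)\right) = - 2 \left(9 + B\right) = -18 - 2 B$)
$\frac{H}{-2326} + \frac{q{\left(54 \right)}}{3959} = - \frac{467}{-2326} + \frac{-18 - 108}{3959} = \left(-467\right) \left(- \frac{1}{2326}\right) + \left(-18 - 108\right) \frac{1}{3959} = \frac{467}{2326} - \frac{126}{3959} = \frac{1555777}{9208634}$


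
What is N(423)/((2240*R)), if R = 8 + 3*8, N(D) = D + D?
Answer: 423/35840 ≈ 0.011802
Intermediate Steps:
N(D) = 2*D
R = 32 (R = 8 + 24 = 32)
N(423)/((2240*R)) = (2*423)/((2240*32)) = 846/71680 = 846*(1/71680) = 423/35840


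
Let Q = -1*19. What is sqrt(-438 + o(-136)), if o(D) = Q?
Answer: I*sqrt(457) ≈ 21.378*I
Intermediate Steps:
Q = -19
o(D) = -19
sqrt(-438 + o(-136)) = sqrt(-438 - 19) = sqrt(-457) = I*sqrt(457)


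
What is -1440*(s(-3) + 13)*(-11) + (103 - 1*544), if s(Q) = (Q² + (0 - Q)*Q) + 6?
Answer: 300519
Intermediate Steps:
s(Q) = 6 (s(Q) = (Q² + (-Q)*Q) + 6 = (Q² - Q²) + 6 = 0 + 6 = 6)
-1440*(s(-3) + 13)*(-11) + (103 - 1*544) = -1440*(6 + 13)*(-11) + (103 - 1*544) = -27360*(-11) + (103 - 544) = -1440*(-209) - 441 = 300960 - 441 = 300519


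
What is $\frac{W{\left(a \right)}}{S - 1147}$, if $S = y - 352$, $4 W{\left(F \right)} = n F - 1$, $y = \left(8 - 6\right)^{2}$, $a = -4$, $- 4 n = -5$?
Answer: $\frac{3}{2990} \approx 0.0010033$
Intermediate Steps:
$n = \frac{5}{4}$ ($n = \left(- \frac{1}{4}\right) \left(-5\right) = \frac{5}{4} \approx 1.25$)
$y = 4$ ($y = 2^{2} = 4$)
$W{\left(F \right)} = - \frac{1}{4} + \frac{5 F}{16}$ ($W{\left(F \right)} = \frac{\frac{5 F}{4} - 1}{4} = \frac{-1 + \frac{5 F}{4}}{4} = - \frac{1}{4} + \frac{5 F}{16}$)
$S = -348$ ($S = 4 - 352 = -348$)
$\frac{W{\left(a \right)}}{S - 1147} = \frac{- \frac{1}{4} + \frac{5}{16} \left(-4\right)}{-348 - 1147} = \frac{- \frac{1}{4} - \frac{5}{4}}{-1495} = \left(- \frac{1}{1495}\right) \left(- \frac{3}{2}\right) = \frac{3}{2990}$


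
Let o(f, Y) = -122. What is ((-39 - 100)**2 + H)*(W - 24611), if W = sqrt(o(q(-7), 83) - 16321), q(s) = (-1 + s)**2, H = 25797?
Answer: -1110399098 + 406062*I*sqrt(203) ≈ -1.1104e+9 + 5.7855e+6*I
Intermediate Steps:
W = 9*I*sqrt(203) (W = sqrt(-122 - 16321) = sqrt(-16443) = 9*I*sqrt(203) ≈ 128.23*I)
((-39 - 100)**2 + H)*(W - 24611) = ((-39 - 100)**2 + 25797)*(9*I*sqrt(203) - 24611) = ((-139)**2 + 25797)*(-24611 + 9*I*sqrt(203)) = (19321 + 25797)*(-24611 + 9*I*sqrt(203)) = 45118*(-24611 + 9*I*sqrt(203)) = -1110399098 + 406062*I*sqrt(203)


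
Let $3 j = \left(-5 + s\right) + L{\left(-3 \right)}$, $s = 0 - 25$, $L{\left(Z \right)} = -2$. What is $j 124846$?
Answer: $- \frac{3995072}{3} \approx -1.3317 \cdot 10^{6}$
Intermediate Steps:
$s = -25$ ($s = 0 - 25 = -25$)
$j = - \frac{32}{3}$ ($j = \frac{\left(-5 - 25\right) - 2}{3} = \frac{-30 - 2}{3} = \frac{1}{3} \left(-32\right) = - \frac{32}{3} \approx -10.667$)
$j 124846 = \left(- \frac{32}{3}\right) 124846 = - \frac{3995072}{3}$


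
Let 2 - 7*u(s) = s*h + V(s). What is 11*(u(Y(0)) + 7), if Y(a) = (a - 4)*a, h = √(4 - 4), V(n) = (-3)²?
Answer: 66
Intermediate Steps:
V(n) = 9
h = 0 (h = √0 = 0)
Y(a) = a*(-4 + a) (Y(a) = (-4 + a)*a = a*(-4 + a))
u(s) = -1 (u(s) = 2/7 - (s*0 + 9)/7 = 2/7 - (0 + 9)/7 = 2/7 - ⅐*9 = 2/7 - 9/7 = -1)
11*(u(Y(0)) + 7) = 11*(-1 + 7) = 11*6 = 66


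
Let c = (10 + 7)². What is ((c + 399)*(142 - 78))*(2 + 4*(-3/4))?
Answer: -44032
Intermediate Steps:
c = 289 (c = 17² = 289)
((c + 399)*(142 - 78))*(2 + 4*(-3/4)) = ((289 + 399)*(142 - 78))*(2 + 4*(-3/4)) = (688*64)*(2 + 4*(-3*¼)) = 44032*(2 + 4*(-¾)) = 44032*(2 - 3) = 44032*(-1) = -44032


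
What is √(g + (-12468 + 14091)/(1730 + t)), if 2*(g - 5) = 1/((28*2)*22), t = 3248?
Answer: √12521267365530/1533224 ≈ 2.3079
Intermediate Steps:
g = 12321/2464 (g = 5 + 1/(2*(((28*2)*22))) = 5 + 1/(2*((56*22))) = 5 + (½)/1232 = 5 + (½)*(1/1232) = 5 + 1/2464 = 12321/2464 ≈ 5.0004)
√(g + (-12468 + 14091)/(1730 + t)) = √(12321/2464 + (-12468 + 14091)/(1730 + 3248)) = √(12321/2464 + 1623/4978) = √(32666505/6132896) = √12521267365530/1533224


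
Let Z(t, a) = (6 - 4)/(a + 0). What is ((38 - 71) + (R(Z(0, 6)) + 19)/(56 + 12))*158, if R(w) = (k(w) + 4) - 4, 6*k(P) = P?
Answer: -3163871/612 ≈ -5169.7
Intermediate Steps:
k(P) = P/6
Z(t, a) = 2/a
R(w) = w/6 (R(w) = (w/6 + 4) - 4 = (4 + w/6) - 4 = w/6)
((38 - 71) + (R(Z(0, 6)) + 19)/(56 + 12))*158 = ((38 - 71) + ((2/6)/6 + 19)/(56 + 12))*158 = (-33 + ((2*(⅙))/6 + 19)/68)*158 = (-33 + ((⅙)*(⅓) + 19)*(1/68))*158 = (-33 + (1/18 + 19)*(1/68))*158 = (-33 + (343/18)*(1/68))*158 = (-33 + 343/1224)*158 = -40049/1224*158 = -3163871/612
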